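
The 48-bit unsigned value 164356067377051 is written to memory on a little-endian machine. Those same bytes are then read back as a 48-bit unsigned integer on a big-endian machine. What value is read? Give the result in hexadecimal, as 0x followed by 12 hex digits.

164356067377051 in 48-bit hexadecimal is 0x957B21033F9B.
Stored little-endian, the bytes at ascending addresses are 9B 3F 03 21 7B 95.
Read back as big-endian, the last byte is least significant, giving 0x9B3F03217B95.

0x9B3F03217B95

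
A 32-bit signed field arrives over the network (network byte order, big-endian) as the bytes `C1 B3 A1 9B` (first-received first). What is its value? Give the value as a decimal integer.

-1045192293

Big-endian stores the most-significant byte at the lowest address.
The bytes are already most-significant first: 0xC1B3A19B.
Top bit is set, so as a signed 32-bit value this is 0xC1B3A19B − 2^32 = -1045192293.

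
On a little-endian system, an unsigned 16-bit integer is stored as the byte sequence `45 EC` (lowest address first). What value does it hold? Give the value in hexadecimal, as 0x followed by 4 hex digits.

0xEC45

Little-endian: lowest address holds the least-significant byte.
Reassemble most-significant byte first: EC 45 → 0xEC45.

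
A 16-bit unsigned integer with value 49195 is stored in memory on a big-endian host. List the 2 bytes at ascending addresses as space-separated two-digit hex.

49195 in hexadecimal, padded to 16 bits, is 0xC02B.
Split into bytes (most-significant first): C0 2B.
Big-endian stores the most-significant byte at the lowest address.
So the memory order matches the most-significant-first order: C0 2B.

C0 2B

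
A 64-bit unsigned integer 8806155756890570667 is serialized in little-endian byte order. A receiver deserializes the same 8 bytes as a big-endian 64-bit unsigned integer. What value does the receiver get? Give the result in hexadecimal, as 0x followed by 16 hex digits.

0xAB3F39FE00C0357A

8806155756890570667 in 64-bit hexadecimal is 0x7A35C000FE393FAB.
Stored little-endian, the bytes at ascending addresses are AB 3F 39 FE 00 C0 35 7A.
Read back as big-endian, the last byte is least significant, giving 0xAB3F39FE00C0357A.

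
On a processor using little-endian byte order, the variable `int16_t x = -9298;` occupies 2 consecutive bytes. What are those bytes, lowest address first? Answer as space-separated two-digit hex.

Two's complement of -9298 in 16 bits: 9298 = 0x2452; invert → 0xDBAD; add 1 → 0xDBAE.
Split into bytes (most-significant first): DB AE.
In little-endian order the low byte comes first in memory.
So at ascending addresses the bytes are AE DB.

AE DB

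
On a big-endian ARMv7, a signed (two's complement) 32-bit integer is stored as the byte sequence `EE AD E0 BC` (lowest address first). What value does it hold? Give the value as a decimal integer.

Big-endian stores the most-significant byte at the lowest address.
The bytes are already most-significant first: 0xEEADE0BC.
Top bit is set, so as a signed 32-bit value this is 0xEEADE0BC − 2^32 = -290594628.

-290594628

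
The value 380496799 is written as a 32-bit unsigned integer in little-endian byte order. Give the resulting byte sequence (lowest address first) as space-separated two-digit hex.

380496799 in hexadecimal, padded to 32 bits, is 0x16ADEB9F.
Split into bytes (most-significant first): 16 AD EB 9F.
Little-endian: lowest address holds the least-significant byte.
So at ascending addresses the bytes are 9F EB AD 16.

9F EB AD 16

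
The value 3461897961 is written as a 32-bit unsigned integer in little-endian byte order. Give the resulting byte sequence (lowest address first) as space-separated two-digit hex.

3461897961 in hexadecimal, padded to 32 bits, is 0xCE585EE9.
Split into bytes (most-significant first): CE 58 5E E9.
Little-endian stores the least-significant byte at the lowest address.
So at ascending addresses the bytes are E9 5E 58 CE.

E9 5E 58 CE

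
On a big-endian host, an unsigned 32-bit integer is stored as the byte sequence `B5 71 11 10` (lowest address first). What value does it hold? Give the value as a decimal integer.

Big-endian: lowest address holds the most-significant byte.
The bytes are already most-significant first: 0xB5711110.
0xB5711110 = 3044086032.

3044086032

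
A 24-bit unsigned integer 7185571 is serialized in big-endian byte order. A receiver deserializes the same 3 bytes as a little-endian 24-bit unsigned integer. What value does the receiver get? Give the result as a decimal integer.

7185571 in 24-bit hexadecimal is 0x6DA4A3.
Stored big-endian, the bytes at ascending addresses are 6D A4 A3.
Read back as little-endian, the first byte is least significant, giving 0xA3A46D.
0xA3A46D = 10724461.

10724461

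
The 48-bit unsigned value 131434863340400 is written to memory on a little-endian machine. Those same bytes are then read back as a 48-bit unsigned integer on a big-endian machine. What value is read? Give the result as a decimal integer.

131434863340400 in 48-bit hexadecimal is 0x778A10572B70.
Stored little-endian, the bytes at ascending addresses are 70 2B 57 10 8A 77.
Read back as big-endian, the last byte is least significant, giving 0x702B57108A77.
0x702B57108A77 = 123331446606455.

123331446606455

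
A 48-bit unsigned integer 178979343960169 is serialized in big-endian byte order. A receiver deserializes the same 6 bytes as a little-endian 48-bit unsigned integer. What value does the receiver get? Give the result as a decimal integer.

178979343960169 in 48-bit hexadecimal is 0xA2C7E0380869.
Stored big-endian, the bytes at ascending addresses are A2 C7 E0 38 08 69.
Read back as little-endian, the first byte is least significant, giving 0x690838E0C7A2.
0x690838E0C7A2 = 115484034910114.

115484034910114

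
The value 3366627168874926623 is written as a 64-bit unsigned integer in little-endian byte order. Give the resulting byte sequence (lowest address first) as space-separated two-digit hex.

1F 12 F8 AB 92 A9 B8 2E

3366627168874926623 in hexadecimal, padded to 64 bits, is 0x2EB8A992ABF8121F.
Split into bytes (most-significant first): 2E B8 A9 92 AB F8 12 1F.
In little-endian order the low byte comes first in memory.
So at ascending addresses the bytes are 1F 12 F8 AB 92 A9 B8 2E.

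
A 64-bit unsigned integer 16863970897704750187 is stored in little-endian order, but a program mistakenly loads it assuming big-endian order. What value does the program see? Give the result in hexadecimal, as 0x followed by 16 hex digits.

16863970897704750187 in 64-bit hexadecimal is 0xEA08DC2EAC378C6B.
Stored little-endian, the bytes at ascending addresses are 6B 8C 37 AC 2E DC 08 EA.
Read back as big-endian, the last byte is least significant, giving 0x6B8C37AC2EDC08EA.

0x6B8C37AC2EDC08EA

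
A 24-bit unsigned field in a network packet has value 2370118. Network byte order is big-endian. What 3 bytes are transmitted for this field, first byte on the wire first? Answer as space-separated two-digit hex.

2370118 in hexadecimal, padded to 24 bits, is 0x242A46.
Split into bytes (most-significant first): 24 2A 46.
In big-endian order the high byte comes first in memory.
So the memory order matches the most-significant-first order: 24 2A 46.

24 2A 46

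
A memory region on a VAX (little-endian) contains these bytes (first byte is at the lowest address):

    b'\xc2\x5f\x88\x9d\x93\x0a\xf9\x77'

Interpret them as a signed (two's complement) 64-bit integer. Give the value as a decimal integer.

Little-endian: lowest address holds the least-significant byte.
Reassemble most-significant byte first: 77 F9 0A 93 9D 88 5F C2 → 0x77F90A939D885FC2.
0x77F90A939D885FC2 = 8644952588833808322.

8644952588833808322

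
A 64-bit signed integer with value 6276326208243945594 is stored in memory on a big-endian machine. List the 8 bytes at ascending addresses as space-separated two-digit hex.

57 19 FD 6E D8 DA D0 7A

6276326208243945594 in hexadecimal, padded to 64 bits, is 0x5719FD6ED8DAD07A.
Split into bytes (most-significant first): 57 19 FD 6E D8 DA D0 7A.
Big-endian: lowest address holds the most-significant byte.
So the memory order matches the most-significant-first order: 57 19 FD 6E D8 DA D0 7A.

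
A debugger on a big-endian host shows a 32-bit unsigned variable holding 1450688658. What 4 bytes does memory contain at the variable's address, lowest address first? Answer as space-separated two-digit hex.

56 77 C0 92

1450688658 in hexadecimal, padded to 32 bits, is 0x5677C092.
Split into bytes (most-significant first): 56 77 C0 92.
Big-endian stores the most-significant byte at the lowest address.
So the memory order matches the most-significant-first order: 56 77 C0 92.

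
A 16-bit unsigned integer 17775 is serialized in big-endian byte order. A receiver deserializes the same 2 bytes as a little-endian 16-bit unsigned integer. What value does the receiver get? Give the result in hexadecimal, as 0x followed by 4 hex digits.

0x6F45

17775 in 16-bit hexadecimal is 0x456F.
Stored big-endian, the bytes at ascending addresses are 45 6F.
Read back as little-endian, the first byte is least significant, giving 0x6F45.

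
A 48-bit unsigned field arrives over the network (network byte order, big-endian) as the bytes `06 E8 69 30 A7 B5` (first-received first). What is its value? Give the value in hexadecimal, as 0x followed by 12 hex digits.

0x06E86930A7B5

Big-endian stores the most-significant byte at the lowest address.
The bytes are already most-significant first: 0x06E86930A7B5.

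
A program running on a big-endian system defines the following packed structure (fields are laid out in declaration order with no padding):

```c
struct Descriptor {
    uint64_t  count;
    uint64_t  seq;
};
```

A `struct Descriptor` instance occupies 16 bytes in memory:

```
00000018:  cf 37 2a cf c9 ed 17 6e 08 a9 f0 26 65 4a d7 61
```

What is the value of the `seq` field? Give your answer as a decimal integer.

624294071066351457

`seq` follows `count` (8 bytes), so it starts at byte offset 8 and occupies 8 bytes.
Bytes at offsets 8..15: 08 A9 F0 26 65 4A D7 61.
Big-endian: lowest address holds the most-significant byte.
The bytes are already most-significant first: 0x08A9F026654AD761.
0x08A9F026654AD761 = 624294071066351457.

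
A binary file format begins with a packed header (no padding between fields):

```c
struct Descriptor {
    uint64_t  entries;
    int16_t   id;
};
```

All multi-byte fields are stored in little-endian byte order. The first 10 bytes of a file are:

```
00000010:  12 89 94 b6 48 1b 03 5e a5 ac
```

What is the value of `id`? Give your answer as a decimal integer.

`id` follows `entries` (8 bytes), so it starts at byte offset 8 and occupies 2 bytes.
Bytes at offsets 8..9: A5 AC.
Little-endian stores the least-significant byte at the lowest address.
Reassemble most-significant byte first: AC A5 → 0xACA5.
Top bit is set, so as a signed 16-bit value this is 0xACA5 − 2^16 = -21339.

-21339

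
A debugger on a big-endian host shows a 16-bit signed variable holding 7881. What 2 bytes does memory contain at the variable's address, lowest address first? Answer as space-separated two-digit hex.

1E C9

7881 in hexadecimal, padded to 16 bits, is 0x1EC9.
Split into bytes (most-significant first): 1E C9.
Big-endian stores the most-significant byte at the lowest address.
So the memory order matches the most-significant-first order: 1E C9.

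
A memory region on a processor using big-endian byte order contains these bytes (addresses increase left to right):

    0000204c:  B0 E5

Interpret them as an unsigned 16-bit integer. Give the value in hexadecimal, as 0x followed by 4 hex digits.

Big-endian: lowest address holds the most-significant byte.
The bytes are already most-significant first: 0xB0E5.

0xB0E5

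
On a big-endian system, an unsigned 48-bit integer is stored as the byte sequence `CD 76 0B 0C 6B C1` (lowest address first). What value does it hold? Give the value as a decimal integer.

Big-endian stores the most-significant byte at the lowest address.
The bytes are already most-significant first: 0xCD760B0C6BC1.
0xCD760B0C6BC1 = 225906875198401.

225906875198401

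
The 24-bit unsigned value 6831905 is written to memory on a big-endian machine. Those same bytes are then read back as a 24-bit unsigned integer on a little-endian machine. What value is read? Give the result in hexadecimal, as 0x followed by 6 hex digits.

0x213F68

6831905 in 24-bit hexadecimal is 0x683F21.
Stored big-endian, the bytes at ascending addresses are 68 3F 21.
Read back as little-endian, the first byte is least significant, giving 0x213F68.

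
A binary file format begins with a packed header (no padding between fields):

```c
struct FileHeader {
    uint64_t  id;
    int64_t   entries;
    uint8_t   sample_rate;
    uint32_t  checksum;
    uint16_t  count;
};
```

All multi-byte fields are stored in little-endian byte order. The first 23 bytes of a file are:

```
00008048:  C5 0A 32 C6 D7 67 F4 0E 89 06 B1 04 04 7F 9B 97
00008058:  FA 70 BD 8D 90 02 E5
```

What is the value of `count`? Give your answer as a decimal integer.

58626

`count` follows `id` (8 B), `entries` (8 B), `sample_rate` (1 B), `checksum` (4 B), so it starts at offset 8 + 8 + 1 + 4 = 21 and occupies 2 bytes.
Bytes at offsets 21..22: 02 E5.
Little-endian stores the least-significant byte at the lowest address.
Reassemble most-significant byte first: E5 02 → 0xE502.
0xE502 = 58626.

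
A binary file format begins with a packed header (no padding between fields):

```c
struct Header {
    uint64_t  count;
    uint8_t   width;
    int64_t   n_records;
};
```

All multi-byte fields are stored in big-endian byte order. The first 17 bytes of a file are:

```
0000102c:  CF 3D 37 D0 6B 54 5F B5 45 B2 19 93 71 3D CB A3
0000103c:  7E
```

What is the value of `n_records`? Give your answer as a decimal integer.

`n_records` follows `count` (8 B), `width` (1 B), so it starts at offset 8 + 1 = 9 and occupies 8 bytes.
Bytes at offsets 9..16: B2 19 93 71 3D CB A3 7E.
Big-endian stores the most-significant byte at the lowest address.
The bytes are already most-significant first: 0xB21993713DCBA37E.
Top bit is set, so as a signed 64-bit value this is 0xB21993713DCBA37E − 2^64 = -5613293345963269250.

-5613293345963269250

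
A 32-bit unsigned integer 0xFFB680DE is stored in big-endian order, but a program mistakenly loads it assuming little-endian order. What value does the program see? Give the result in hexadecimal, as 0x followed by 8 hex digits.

0xDE80B6FF

Stored big-endian, the bytes at ascending addresses are FF B6 80 DE.
Read back as little-endian, the first byte is least significant, giving 0xDE80B6FF.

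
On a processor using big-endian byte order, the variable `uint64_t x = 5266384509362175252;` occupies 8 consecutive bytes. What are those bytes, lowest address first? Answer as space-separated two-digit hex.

5266384509362175252 in hexadecimal, padded to 64 bits, is 0x4915F4CF0B26FD14.
Split into bytes (most-significant first): 49 15 F4 CF 0B 26 FD 14.
Big-endian stores the most-significant byte at the lowest address.
So the memory order matches the most-significant-first order: 49 15 F4 CF 0B 26 FD 14.

49 15 F4 CF 0B 26 FD 14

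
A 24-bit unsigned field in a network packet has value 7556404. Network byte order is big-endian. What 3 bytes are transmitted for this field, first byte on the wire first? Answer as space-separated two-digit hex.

7556404 in hexadecimal, padded to 24 bits, is 0x734D34.
Split into bytes (most-significant first): 73 4D 34.
In big-endian order the high byte comes first in memory.
So the memory order matches the most-significant-first order: 73 4D 34.

73 4D 34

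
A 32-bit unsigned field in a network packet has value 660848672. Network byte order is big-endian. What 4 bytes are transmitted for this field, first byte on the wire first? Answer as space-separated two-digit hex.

27 63 C0 20

660848672 in hexadecimal, padded to 32 bits, is 0x2763C020.
Split into bytes (most-significant first): 27 63 C0 20.
In big-endian order the high byte comes first in memory.
So the memory order matches the most-significant-first order: 27 63 C0 20.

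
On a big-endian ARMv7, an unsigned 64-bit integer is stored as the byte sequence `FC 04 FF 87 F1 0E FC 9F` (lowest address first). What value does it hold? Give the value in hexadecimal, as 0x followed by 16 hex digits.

Big-endian stores the most-significant byte at the lowest address.
The bytes are already most-significant first: 0xFC04FF87F10EFC9F.

0xFC04FF87F10EFC9F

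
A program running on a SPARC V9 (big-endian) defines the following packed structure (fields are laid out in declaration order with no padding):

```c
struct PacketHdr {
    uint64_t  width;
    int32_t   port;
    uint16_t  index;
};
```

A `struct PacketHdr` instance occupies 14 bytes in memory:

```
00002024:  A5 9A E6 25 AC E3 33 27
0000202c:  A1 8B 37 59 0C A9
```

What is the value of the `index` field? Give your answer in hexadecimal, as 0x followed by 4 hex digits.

`index` follows `width` (8 B), `port` (4 B), so it starts at offset 8 + 4 = 12 and occupies 2 bytes.
Bytes at offsets 12..13: 0C A9.
In big-endian order the high byte comes first in memory.
The bytes are already most-significant first: 0x0CA9.

0x0CA9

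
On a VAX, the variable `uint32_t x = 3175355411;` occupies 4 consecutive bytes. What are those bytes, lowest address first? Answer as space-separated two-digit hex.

3175355411 in hexadecimal, padded to 32 bits, is 0xBD441413.
Split into bytes (most-significant first): BD 44 14 13.
In little-endian order the low byte comes first in memory.
So at ascending addresses the bytes are 13 14 44 BD.

13 14 44 BD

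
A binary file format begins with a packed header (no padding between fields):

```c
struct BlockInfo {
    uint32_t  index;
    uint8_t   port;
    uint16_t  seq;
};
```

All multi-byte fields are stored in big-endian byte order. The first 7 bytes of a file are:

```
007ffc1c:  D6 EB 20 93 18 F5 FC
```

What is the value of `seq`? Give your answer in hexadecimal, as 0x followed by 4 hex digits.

`seq` follows `index` (4 B), `port` (1 B), so it starts at offset 4 + 1 = 5 and occupies 2 bytes.
Bytes at offsets 5..6: F5 FC.
In big-endian order the high byte comes first in memory.
The bytes are already most-significant first: 0xF5FC.

0xF5FC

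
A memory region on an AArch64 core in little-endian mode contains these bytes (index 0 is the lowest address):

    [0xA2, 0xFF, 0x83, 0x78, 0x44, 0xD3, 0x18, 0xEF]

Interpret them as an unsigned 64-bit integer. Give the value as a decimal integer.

Little-endian stores the least-significant byte at the lowest address.
Reassemble most-significant byte first: EF 18 D3 44 78 83 FF A2 → 0xEF18D3447883FFA2.
0xEF18D3447883FFA2 = 17228752665538985890.

17228752665538985890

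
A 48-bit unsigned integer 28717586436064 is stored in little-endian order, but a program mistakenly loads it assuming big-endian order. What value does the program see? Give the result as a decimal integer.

247181966908954

28717586436064 in 48-bit hexadecimal is 0x1A1E5589CFE0.
Stored little-endian, the bytes at ascending addresses are E0 CF 89 55 1E 1A.
Read back as big-endian, the last byte is least significant, giving 0xE0CF89551E1A.
0xE0CF89551E1A = 247181966908954.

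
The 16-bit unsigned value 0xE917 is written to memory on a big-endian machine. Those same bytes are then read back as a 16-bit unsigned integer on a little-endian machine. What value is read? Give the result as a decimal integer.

Stored big-endian, the bytes at ascending addresses are E9 17.
Read back as little-endian, the first byte is least significant, giving 0x17E9.
0x17E9 = 6121.

6121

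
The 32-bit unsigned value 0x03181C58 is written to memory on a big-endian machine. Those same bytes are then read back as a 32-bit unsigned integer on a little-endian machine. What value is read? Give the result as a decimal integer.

Stored big-endian, the bytes at ascending addresses are 03 18 1C 58.
Read back as little-endian, the first byte is least significant, giving 0x581C1803.
0x581C1803 = 1478236163.

1478236163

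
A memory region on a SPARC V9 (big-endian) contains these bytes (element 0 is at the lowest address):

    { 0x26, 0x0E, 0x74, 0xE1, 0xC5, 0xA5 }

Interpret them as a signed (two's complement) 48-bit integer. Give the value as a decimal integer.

Big-endian stores the most-significant byte at the lowest address.
The bytes are already most-significant first: 0x260E74E1C5A5.
0x260E74E1C5A5 = 41843532350885.

41843532350885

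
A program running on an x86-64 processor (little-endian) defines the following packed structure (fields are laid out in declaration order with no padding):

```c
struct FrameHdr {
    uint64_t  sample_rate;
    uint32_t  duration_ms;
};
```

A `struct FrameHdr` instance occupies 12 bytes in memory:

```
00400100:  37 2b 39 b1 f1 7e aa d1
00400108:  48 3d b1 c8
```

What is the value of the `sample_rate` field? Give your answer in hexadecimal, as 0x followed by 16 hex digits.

0xD1AA7EF1B1392B37

`sample_rate` is the first field, at byte offset 0, occupying 8 bytes.
Bytes at offsets 0..7: 37 2B 39 B1 F1 7E AA D1.
In little-endian order the low byte comes first in memory.
Reassemble most-significant byte first: D1 AA 7E F1 B1 39 2B 37 → 0xD1AA7EF1B1392B37.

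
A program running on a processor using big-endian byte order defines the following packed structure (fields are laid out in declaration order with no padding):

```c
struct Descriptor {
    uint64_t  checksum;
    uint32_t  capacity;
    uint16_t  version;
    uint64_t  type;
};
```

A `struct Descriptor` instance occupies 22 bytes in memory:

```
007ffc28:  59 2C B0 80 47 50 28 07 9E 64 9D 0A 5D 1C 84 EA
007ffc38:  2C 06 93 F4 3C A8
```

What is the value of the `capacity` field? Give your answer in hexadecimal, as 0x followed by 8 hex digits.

0x9E649D0A

`capacity` follows `checksum` (8 bytes), so it starts at byte offset 8 and occupies 4 bytes.
Bytes at offsets 8..11: 9E 64 9D 0A.
Big-endian: lowest address holds the most-significant byte.
The bytes are already most-significant first: 0x9E649D0A.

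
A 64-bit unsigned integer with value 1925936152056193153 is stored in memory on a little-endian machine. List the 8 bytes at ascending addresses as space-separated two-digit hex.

81 60 64 EB B9 4C BA 1A

1925936152056193153 in hexadecimal, padded to 64 bits, is 0x1ABA4CB9EB646081.
Split into bytes (most-significant first): 1A BA 4C B9 EB 64 60 81.
Little-endian stores the least-significant byte at the lowest address.
So at ascending addresses the bytes are 81 60 64 EB B9 4C BA 1A.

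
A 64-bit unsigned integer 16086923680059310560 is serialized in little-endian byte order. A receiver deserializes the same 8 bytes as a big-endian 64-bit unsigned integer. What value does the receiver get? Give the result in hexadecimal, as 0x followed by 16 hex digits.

16086923680059310560 in 64-bit hexadecimal is 0xDF403BDAD6C141E0.
Stored little-endian, the bytes at ascending addresses are E0 41 C1 D6 DA 3B 40 DF.
Read back as big-endian, the last byte is least significant, giving 0xE041C1D6DA3B40DF.

0xE041C1D6DA3B40DF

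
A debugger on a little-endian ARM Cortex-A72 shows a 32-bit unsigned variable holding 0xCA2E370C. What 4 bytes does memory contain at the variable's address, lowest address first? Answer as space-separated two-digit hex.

Split into bytes (most-significant first): CA 2E 37 0C.
In little-endian order the low byte comes first in memory.
So at ascending addresses the bytes are 0C 37 2E CA.

0C 37 2E CA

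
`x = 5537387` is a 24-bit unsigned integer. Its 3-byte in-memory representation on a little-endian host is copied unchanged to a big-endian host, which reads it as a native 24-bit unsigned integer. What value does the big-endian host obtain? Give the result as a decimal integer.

5537387 in 24-bit hexadecimal is 0x547E6B.
Stored little-endian, the bytes at ascending addresses are 6B 7E 54.
Read back as big-endian, the last byte is least significant, giving 0x6B7E54.
0x6B7E54 = 7044692.

7044692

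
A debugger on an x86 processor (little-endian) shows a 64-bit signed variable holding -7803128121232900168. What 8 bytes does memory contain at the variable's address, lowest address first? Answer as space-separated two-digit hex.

Two's complement of -7803128121232900168 in 64 bits: 7803128121232900168 = 0x6C4A47AEFAF2C048; invert → 0x93B5B851050D3FB7; add 1 → 0x93B5B851050D3FB8.
Split into bytes (most-significant first): 93 B5 B8 51 05 0D 3F B8.
In little-endian order the low byte comes first in memory.
So at ascending addresses the bytes are B8 3F 0D 05 51 B8 B5 93.

B8 3F 0D 05 51 B8 B5 93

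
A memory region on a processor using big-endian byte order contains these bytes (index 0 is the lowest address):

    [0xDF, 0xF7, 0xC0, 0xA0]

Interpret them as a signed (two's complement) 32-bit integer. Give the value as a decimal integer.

In big-endian order the high byte comes first in memory.
The bytes are already most-significant first: 0xDFF7C0A0.
Top bit is set, so as a signed 32-bit value this is 0xDFF7C0A0 − 2^32 = -537411424.

-537411424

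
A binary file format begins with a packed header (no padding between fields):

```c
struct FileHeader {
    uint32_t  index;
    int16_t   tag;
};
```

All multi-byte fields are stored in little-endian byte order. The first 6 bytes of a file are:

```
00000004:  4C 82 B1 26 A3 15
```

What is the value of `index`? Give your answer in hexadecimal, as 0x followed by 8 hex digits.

`index` is the first field, at byte offset 0, occupying 4 bytes.
Bytes at offsets 0..3: 4C 82 B1 26.
Little-endian: lowest address holds the least-significant byte.
Reassemble most-significant byte first: 26 B1 82 4C → 0x26B1824C.

0x26B1824C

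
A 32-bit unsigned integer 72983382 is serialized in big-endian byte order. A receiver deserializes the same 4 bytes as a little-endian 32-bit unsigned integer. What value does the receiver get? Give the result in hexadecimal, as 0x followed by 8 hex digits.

0x56A35904

72983382 in 32-bit hexadecimal is 0x0459A356.
Stored big-endian, the bytes at ascending addresses are 04 59 A3 56.
Read back as little-endian, the first byte is least significant, giving 0x56A35904.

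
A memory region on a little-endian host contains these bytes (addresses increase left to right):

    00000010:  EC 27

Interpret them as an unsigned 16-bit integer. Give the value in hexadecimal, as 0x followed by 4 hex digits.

In little-endian order the low byte comes first in memory.
Reassemble most-significant byte first: 27 EC → 0x27EC.

0x27EC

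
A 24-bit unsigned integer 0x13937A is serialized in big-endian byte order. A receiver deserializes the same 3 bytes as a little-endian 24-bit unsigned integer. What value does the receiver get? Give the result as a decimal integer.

Stored big-endian, the bytes at ascending addresses are 13 93 7A.
Read back as little-endian, the first byte is least significant, giving 0x7A9313.
0x7A9313 = 8033043.

8033043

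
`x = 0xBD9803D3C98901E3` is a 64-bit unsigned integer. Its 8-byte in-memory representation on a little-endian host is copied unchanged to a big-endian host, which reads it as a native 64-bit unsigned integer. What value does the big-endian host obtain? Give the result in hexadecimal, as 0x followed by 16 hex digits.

0xE30189C9D30398BD

Stored little-endian, the bytes at ascending addresses are E3 01 89 C9 D3 03 98 BD.
Read back as big-endian, the last byte is least significant, giving 0xE30189C9D30398BD.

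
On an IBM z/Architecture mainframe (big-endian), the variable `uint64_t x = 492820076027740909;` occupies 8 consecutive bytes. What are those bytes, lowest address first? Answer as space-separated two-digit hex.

492820076027740909 in hexadecimal, padded to 64 bits, is 0x06D6D93F81D082ED.
Split into bytes (most-significant first): 06 D6 D9 3F 81 D0 82 ED.
In big-endian order the high byte comes first in memory.
So the memory order matches the most-significant-first order: 06 D6 D9 3F 81 D0 82 ED.

06 D6 D9 3F 81 D0 82 ED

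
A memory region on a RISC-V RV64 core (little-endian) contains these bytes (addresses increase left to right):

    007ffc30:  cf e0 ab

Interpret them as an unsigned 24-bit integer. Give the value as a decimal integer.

11264207

Little-endian: lowest address holds the least-significant byte.
Reassemble most-significant byte first: AB E0 CF → 0xABE0CF.
0xABE0CF = 11264207.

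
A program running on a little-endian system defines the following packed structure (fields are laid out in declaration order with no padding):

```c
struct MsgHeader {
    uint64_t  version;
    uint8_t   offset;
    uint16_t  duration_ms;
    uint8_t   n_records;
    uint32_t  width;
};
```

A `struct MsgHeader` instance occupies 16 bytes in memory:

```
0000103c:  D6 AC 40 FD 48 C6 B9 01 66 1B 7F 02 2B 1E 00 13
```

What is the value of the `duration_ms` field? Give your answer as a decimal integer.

`duration_ms` follows `version` (8 B), `offset` (1 B), so it starts at offset 8 + 1 = 9 and occupies 2 bytes.
Bytes at offsets 9..10: 1B 7F.
Little-endian stores the least-significant byte at the lowest address.
Reassemble most-significant byte first: 7F 1B → 0x7F1B.
0x7F1B = 32539.

32539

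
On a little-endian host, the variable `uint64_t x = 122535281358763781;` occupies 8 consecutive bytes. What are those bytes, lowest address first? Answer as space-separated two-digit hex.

122535281358763781 in hexadecimal, padded to 64 bits, is 0x01B355306DD77705.
Split into bytes (most-significant first): 01 B3 55 30 6D D7 77 05.
Little-endian stores the least-significant byte at the lowest address.
So at ascending addresses the bytes are 05 77 D7 6D 30 55 B3 01.

05 77 D7 6D 30 55 B3 01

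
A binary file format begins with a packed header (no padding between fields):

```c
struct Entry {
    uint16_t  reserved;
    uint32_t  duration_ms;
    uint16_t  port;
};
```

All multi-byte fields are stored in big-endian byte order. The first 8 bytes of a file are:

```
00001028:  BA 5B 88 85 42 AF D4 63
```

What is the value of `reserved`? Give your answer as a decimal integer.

`reserved` is the first field, at byte offset 0, occupying 2 bytes.
Bytes at offsets 0..1: BA 5B.
In big-endian order the high byte comes first in memory.
The bytes are already most-significant first: 0xBA5B.
0xBA5B = 47707.

47707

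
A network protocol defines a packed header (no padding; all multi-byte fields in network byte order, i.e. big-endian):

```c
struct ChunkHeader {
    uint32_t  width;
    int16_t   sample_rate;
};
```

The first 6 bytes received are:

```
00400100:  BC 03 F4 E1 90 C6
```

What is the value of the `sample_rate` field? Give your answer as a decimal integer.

`sample_rate` follows `width` (4 bytes), so it starts at byte offset 4 and occupies 2 bytes.
Bytes at offsets 4..5: 90 C6.
Big-endian: lowest address holds the most-significant byte.
The bytes are already most-significant first: 0x90C6.
Top bit is set, so as a signed 16-bit value this is 0x90C6 − 2^16 = -28474.

-28474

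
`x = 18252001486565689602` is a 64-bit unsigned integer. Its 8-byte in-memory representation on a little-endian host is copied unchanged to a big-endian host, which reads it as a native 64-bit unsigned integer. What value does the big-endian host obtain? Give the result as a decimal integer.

18252001486565689602 in 64-bit hexadecimal is 0xFD4C22A616A64902.
Stored little-endian, the bytes at ascending addresses are 02 49 A6 16 A6 22 4C FD.
Read back as big-endian, the last byte is least significant, giving 0x0249A616A6224CFD.
0x0249A616A6224CFD = 164845477582490877.

164845477582490877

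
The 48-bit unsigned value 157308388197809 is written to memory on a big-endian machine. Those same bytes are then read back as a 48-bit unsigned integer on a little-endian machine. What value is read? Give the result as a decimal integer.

157308388197809 in 48-bit hexadecimal is 0x8F12369945B1.
Stored big-endian, the bytes at ascending addresses are 8F 12 36 99 45 B1.
Read back as little-endian, the first byte is least significant, giving 0xB1459936128F.
0xB1459936128F = 194912481317519.

194912481317519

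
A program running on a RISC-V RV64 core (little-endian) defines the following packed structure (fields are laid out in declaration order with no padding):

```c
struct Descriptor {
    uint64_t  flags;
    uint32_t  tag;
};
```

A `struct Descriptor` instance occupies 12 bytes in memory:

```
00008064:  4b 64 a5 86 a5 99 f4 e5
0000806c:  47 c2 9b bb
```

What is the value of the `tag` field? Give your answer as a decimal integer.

3147547207

`tag` follows `flags` (8 bytes), so it starts at byte offset 8 and occupies 4 bytes.
Bytes at offsets 8..11: 47 C2 9B BB.
Little-endian: lowest address holds the least-significant byte.
Reassemble most-significant byte first: BB 9B C2 47 → 0xBB9BC247.
0xBB9BC247 = 3147547207.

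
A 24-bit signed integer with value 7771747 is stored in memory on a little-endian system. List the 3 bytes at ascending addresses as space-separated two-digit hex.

7771747 in hexadecimal, padded to 24 bits, is 0x769663.
Split into bytes (most-significant first): 76 96 63.
Little-endian stores the least-significant byte at the lowest address.
So at ascending addresses the bytes are 63 96 76.

63 96 76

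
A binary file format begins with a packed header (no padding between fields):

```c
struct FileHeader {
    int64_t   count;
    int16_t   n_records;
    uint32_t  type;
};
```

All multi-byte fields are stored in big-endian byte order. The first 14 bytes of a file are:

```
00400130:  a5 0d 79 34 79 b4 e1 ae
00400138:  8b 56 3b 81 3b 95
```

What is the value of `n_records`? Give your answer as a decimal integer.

-29866

`n_records` follows `count` (8 bytes), so it starts at byte offset 8 and occupies 2 bytes.
Bytes at offsets 8..9: 8B 56.
In big-endian order the high byte comes first in memory.
The bytes are already most-significant first: 0x8B56.
Top bit is set, so as a signed 16-bit value this is 0x8B56 − 2^16 = -29866.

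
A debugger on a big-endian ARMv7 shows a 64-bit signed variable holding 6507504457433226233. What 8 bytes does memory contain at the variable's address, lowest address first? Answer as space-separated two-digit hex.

6507504457433226233 in hexadecimal, padded to 64 bits, is 0x5A4F4CD367941BF9.
Split into bytes (most-significant first): 5A 4F 4C D3 67 94 1B F9.
Big-endian stores the most-significant byte at the lowest address.
So the memory order matches the most-significant-first order: 5A 4F 4C D3 67 94 1B F9.

5A 4F 4C D3 67 94 1B F9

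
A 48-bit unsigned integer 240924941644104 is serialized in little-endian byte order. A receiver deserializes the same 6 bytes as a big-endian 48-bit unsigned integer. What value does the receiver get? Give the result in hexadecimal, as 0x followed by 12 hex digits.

240924941644104 in 48-bit hexadecimal is 0xDB1EB5907148.
Stored little-endian, the bytes at ascending addresses are 48 71 90 B5 1E DB.
Read back as big-endian, the last byte is least significant, giving 0x487190B51EDB.

0x487190B51EDB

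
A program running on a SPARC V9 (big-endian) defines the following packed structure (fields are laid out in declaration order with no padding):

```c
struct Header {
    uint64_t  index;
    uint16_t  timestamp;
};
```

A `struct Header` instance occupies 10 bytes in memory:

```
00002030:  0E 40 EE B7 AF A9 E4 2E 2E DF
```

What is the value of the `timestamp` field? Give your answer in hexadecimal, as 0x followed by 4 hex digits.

0x2EDF

`timestamp` follows `index` (8 bytes), so it starts at byte offset 8 and occupies 2 bytes.
Bytes at offsets 8..9: 2E DF.
In big-endian order the high byte comes first in memory.
The bytes are already most-significant first: 0x2EDF.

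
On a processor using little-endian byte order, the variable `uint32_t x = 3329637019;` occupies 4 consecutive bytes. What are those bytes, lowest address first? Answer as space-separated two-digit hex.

9B 3A 76 C6

3329637019 in hexadecimal, padded to 32 bits, is 0xC6763A9B.
Split into bytes (most-significant first): C6 76 3A 9B.
Little-endian: lowest address holds the least-significant byte.
So at ascending addresses the bytes are 9B 3A 76 C6.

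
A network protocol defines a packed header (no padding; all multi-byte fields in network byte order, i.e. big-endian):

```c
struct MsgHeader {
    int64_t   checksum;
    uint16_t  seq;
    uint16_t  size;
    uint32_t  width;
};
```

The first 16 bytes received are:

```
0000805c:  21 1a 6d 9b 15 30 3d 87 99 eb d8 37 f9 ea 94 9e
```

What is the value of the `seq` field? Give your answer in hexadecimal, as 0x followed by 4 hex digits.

`seq` follows `checksum` (8 bytes), so it starts at byte offset 8 and occupies 2 bytes.
Bytes at offsets 8..9: 99 EB.
In big-endian order the high byte comes first in memory.
The bytes are already most-significant first: 0x99EB.

0x99EB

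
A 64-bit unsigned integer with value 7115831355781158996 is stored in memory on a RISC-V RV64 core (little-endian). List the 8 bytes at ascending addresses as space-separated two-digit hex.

7115831355781158996 in hexadecimal, padded to 64 bits, is 0x62C082EAB2EC1854.
Split into bytes (most-significant first): 62 C0 82 EA B2 EC 18 54.
Little-endian: lowest address holds the least-significant byte.
So at ascending addresses the bytes are 54 18 EC B2 EA 82 C0 62.

54 18 EC B2 EA 82 C0 62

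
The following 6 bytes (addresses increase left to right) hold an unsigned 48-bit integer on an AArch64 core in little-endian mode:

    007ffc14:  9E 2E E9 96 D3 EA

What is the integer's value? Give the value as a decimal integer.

258194490863262

Little-endian: lowest address holds the least-significant byte.
Reassemble most-significant byte first: EA D3 96 E9 2E 9E → 0xEAD396E92E9E.
0xEAD396E92E9E = 258194490863262.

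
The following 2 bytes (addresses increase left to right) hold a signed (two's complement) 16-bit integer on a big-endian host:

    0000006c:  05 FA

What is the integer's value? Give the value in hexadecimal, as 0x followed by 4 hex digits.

0x05FA

Big-endian stores the most-significant byte at the lowest address.
The bytes are already most-significant first: 0x05FA.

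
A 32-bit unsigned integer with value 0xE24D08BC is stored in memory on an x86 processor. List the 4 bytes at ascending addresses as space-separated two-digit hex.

BC 08 4D E2

Split into bytes (most-significant first): E2 4D 08 BC.
Little-endian: lowest address holds the least-significant byte.
So at ascending addresses the bytes are BC 08 4D E2.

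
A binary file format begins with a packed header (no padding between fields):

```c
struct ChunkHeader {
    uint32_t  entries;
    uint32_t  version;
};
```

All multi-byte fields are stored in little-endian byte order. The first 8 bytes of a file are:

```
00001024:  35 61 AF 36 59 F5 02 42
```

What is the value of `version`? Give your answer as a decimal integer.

`version` follows `entries` (4 bytes), so it starts at byte offset 4 and occupies 4 bytes.
Bytes at offsets 4..7: 59 F5 02 42.
In little-endian order the low byte comes first in memory.
Reassemble most-significant byte first: 42 02 F5 59 → 0x4202F559.
0x4202F559 = 1107490137.

1107490137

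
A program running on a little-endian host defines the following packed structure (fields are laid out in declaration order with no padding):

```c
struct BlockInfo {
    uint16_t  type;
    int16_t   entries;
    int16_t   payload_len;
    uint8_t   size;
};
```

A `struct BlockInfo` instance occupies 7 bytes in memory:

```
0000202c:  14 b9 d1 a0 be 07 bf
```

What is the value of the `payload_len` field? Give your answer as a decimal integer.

`payload_len` follows `type` (2 B), `entries` (2 B), so it starts at offset 2 + 2 = 4 and occupies 2 bytes.
Bytes at offsets 4..5: BE 07.
Little-endian stores the least-significant byte at the lowest address.
Reassemble most-significant byte first: 07 BE → 0x07BE.
0x07BE = 1982.

1982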